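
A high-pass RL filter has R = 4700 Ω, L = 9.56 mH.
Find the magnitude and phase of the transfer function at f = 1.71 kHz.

Step 1 — Angular frequency: ω = 2π·1710 = 1.074e+04 rad/s.
Step 2 — Transfer function: H(jω) = jωL/(R + jωL).
Step 3 — Numerator jωL = j·102.7; denominator R + jωL = 4700 + j102.7.
Step 4 — H = 0.0004774 + j0.02184.
Step 5 — Magnitude: |H| = 0.02185 (-33.2 dB); phase: φ = 88.7°.

|H| = 0.02185 (-33.2 dB), φ = 88.7°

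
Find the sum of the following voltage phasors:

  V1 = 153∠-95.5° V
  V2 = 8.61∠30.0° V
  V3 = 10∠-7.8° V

Step 1 — Convert each phasor to rectangular form:
  V1 = 153·(cos(-95.5°) + j·sin(-95.5°)) = -14.66 - j152.3 V
  V2 = 8.61·(cos(30.0°) + j·sin(30.0°)) = 7.456 + j4.305 V
  V3 = 10·(cos(-7.8°) + j·sin(-7.8°)) = 9.907 - j1.357 V
Step 2 — Sum components: V_total = 2.7 - j149.3 V.
Step 3 — Convert to polar: |V_total| = 149.4 V, ∠V_total = -89.0°.

V_total = 149.4∠-89.0° V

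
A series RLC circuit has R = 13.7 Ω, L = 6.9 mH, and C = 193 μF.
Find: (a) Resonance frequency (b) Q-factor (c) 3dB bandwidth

Step 1 — Resonance: ω₀ = 1/√(LC) = 1/√(0.0069·0.000193) = 866.6 rad/s.
Step 2 — f₀ = ω₀/(2π) = 137.9 Hz.
Step 3 — Series Q: Q = ω₀L/R = 866.6·0.0069/13.7 = 0.4364.
Step 4 — Bandwidth: Δω = ω₀/Q = 1986 rad/s; BW = Δω/(2π) = 316 Hz.

(a) f₀ = 137.9 Hz  (b) Q = 0.4364  (c) BW = 316 Hz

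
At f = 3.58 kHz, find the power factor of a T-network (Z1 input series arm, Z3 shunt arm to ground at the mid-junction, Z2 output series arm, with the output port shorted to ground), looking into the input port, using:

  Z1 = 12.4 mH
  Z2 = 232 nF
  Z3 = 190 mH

Step 1 — Angular frequency: ω = 2π·f = 2π·3580 = 2.249e+04 rad/s.
Step 2 — Component impedances:
  Z1: Z = jωL = j·2.249e+04·0.0124 = 0 + j278.9 Ω
  Z2: Z = 1/(jωC) = -j/(ω·C) = 0 - j191.6 Ω
  Z3: Z = jωL = j·2.249e+04·0.19 = 0 + j4274 Ω
Step 3 — With the output port shorted to ground, the output series arm Z2 runs from the junction to ground; the shunt arm Z3 also runs from the junction to ground. They appear in parallel: Z3 || Z2 = 0 - j200.6 Ω.
Step 4 — Series with input arm Z1: Z_in = Z1 + (Z3 || Z2) = 0 + j78.3 Ω = 78.3∠90.0° Ω.
Step 5 — Power factor: PF = cos(φ) = Re(Z)/|Z| = 0/78.3 = 0.
Step 6 — Type: Im(Z) = 78.3 ⇒ lagging (phase φ = 90.0°).

PF = 0 (lagging, φ = 90.0°)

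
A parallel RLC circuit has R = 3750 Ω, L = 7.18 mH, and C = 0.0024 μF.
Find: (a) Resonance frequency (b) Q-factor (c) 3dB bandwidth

Step 1 — Resonance: ω₀ = 1/√(LC) = 1/√(0.00718·2.4e-09) = 2.409e+05 rad/s.
Step 2 — f₀ = ω₀/(2π) = 3.834e+04 Hz.
Step 3 — Parallel Q: Q = R/(ω₀L) = 3750/(2.409e+05·0.00718) = 2.168.
Step 4 — Bandwidth: Δω = ω₀/Q = 1.111e+05 rad/s; BW = Δω/(2π) = 1.768e+04 Hz.

(a) f₀ = 3.834e+04 Hz  (b) Q = 2.168  (c) BW = 1.768e+04 Hz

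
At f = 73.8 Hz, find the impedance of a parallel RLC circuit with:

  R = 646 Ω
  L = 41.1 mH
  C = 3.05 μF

Step 1 — Angular frequency: ω = 2π·f = 2π·73.8 = 463.7 rad/s.
Step 2 — Component impedances:
  R: Z = R = 646 Ω
  L: Z = jωL = j·463.7·0.0411 = 0 + j19.06 Ω
  C: Z = 1/(jωC) = -j/(ω·C) = 0 - j707.1 Ω
Step 3 — Parallel combination: 1/Z_total = 1/R + 1/L + 1/C; Z_total = 0.5933 + j19.57 Ω = 19.58∠88.3° Ω.

Z = 0.5933 + j19.57 Ω = 19.58∠88.3° Ω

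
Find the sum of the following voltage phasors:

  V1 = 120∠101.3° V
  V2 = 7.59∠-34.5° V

Step 1 — Convert each phasor to rectangular form:
  V1 = 120·(cos(101.3°) + j·sin(101.3°)) = -23.51 + j117.7 V
  V2 = 7.59·(cos(-34.5°) + j·sin(-34.5°)) = 6.255 - j4.299 V
Step 2 — Sum components: V_total = -17.26 + j113.4 V.
Step 3 — Convert to polar: |V_total| = 114.7 V, ∠V_total = 98.7°.

V_total = 114.7∠98.7° V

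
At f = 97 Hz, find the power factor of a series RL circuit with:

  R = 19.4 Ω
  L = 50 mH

Step 1 — Angular frequency: ω = 2π·f = 2π·97 = 609.5 rad/s.
Step 2 — Component impedances:
  R: Z = R = 19.4 Ω
  L: Z = jωL = j·609.5·0.05 = 0 + j30.47 Ω
Step 3 — Series combination: Z_total = R + L = 19.4 + j30.47 Ω = 36.12∠57.5° Ω.
Step 4 — Power factor: PF = cos(φ) = Re(Z)/|Z| = 19.4/36.125 = 0.537.
Step 5 — Type: Im(Z) = 30.47 ⇒ lagging (phase φ = 57.5°).

PF = 0.537 (lagging, φ = 57.5°)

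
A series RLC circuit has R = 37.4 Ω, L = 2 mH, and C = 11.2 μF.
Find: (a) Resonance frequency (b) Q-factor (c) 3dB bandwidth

Step 1 — Resonance: ω₀ = 1/√(LC) = 1/√(0.002·1.12e-05) = 6682 rad/s.
Step 2 — f₀ = ω₀/(2π) = 1063 Hz.
Step 3 — Series Q: Q = ω₀L/R = 6682·0.002/37.4 = 0.3573.
Step 4 — Bandwidth: Δω = ω₀/Q = 1.87e+04 rad/s; BW = Δω/(2π) = 2976 Hz.

(a) f₀ = 1063 Hz  (b) Q = 0.3573  (c) BW = 2976 Hz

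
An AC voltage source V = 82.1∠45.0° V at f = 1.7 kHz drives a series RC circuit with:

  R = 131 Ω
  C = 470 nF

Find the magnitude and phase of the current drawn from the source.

Step 1 — Angular frequency: ω = 2π·f = 2π·1700 = 1.068e+04 rad/s.
Step 2 — Component impedances:
  R: Z = R = 131 Ω
  C: Z = 1/(jωC) = -j/(ω·C) = 0 - j199.2 Ω
Step 3 — Series combination: Z_total = R + C = 131 - j199.2 Ω = 238.4∠-56.7° Ω.
Step 4 — Source phasor: V = 82.1∠45.0° V = 58.05 + j58.05 V.
Step 5 — Ohm's law: I = V / Z_total = (58.05 + j58.05) / (131 - j199.2) = -0.06965 + j0.3372 A.
Step 6 — Convert to polar: |I| = 0.3444 A, ∠I = 101.7°.

I = 0.3444∠101.7° A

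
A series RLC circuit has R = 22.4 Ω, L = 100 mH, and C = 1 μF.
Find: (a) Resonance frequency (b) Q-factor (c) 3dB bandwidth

Step 1 — Resonance: ω₀ = 1/√(LC) = 1/√(0.1·1e-06) = 3162 rad/s.
Step 2 — f₀ = ω₀/(2π) = 503.3 Hz.
Step 3 — Series Q: Q = ω₀L/R = 3162·0.1/22.4 = 14.12.
Step 4 — Bandwidth: Δω = ω₀/Q = 224 rad/s; BW = Δω/(2π) = 35.65 Hz.

(a) f₀ = 503.3 Hz  (b) Q = 14.12  (c) BW = 35.65 Hz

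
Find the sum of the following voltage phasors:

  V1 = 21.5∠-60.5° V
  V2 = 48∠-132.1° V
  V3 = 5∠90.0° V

Step 1 — Convert each phasor to rectangular form:
  V1 = 21.5·(cos(-60.5°) + j·sin(-60.5°)) = 10.59 - j18.71 V
  V2 = 48·(cos(-132.1°) + j·sin(-132.1°)) = -32.18 - j35.61 V
  V3 = 5·(cos(90.0°) + j·sin(90.0°)) = 0 + j5 V
Step 2 — Sum components: V_total = -21.59 - j49.33 V.
Step 3 — Convert to polar: |V_total| = 53.85 V, ∠V_total = -113.6°.

V_total = 53.85∠-113.6° V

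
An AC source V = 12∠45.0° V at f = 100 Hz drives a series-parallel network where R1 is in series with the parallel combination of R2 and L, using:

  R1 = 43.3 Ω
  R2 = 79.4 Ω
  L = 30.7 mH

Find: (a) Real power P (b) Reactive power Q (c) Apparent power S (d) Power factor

Step 1 — Angular frequency: ω = 2π·f = 2π·100 = 628.3 rad/s.
Step 2 — Component impedances:
  R1: Z = R = 43.3 Ω
  R2: Z = R = 79.4 Ω
  L: Z = jωL = j·628.3·0.0307 = 0 + j19.29 Ω
Step 3 — Parallel branch: R2 || L = 1/(1/R2 + 1/L) = 4.425 + j18.21 Ω.
Step 4 — Series with R1: Z_total = R1 + (R2 || L) = 47.72 + j18.21 Ω = 51.08∠20.9° Ω.
Step 5 — Source phasor: V = 12∠45.0° V = 8.485 + j8.485 V.
Step 6 — Current: I = V / Z = 0.2144 + j0.09596 A = 0.2349∠24.1° A.
Step 7 — Complex power: S = V·I* = 2.634 + j1.005 VA.
Step 8 — Real power: P = Re(S) = 2.634 W.
Step 9 — Reactive power: Q = Im(S) = 1.005 VAR.
Step 10 — Apparent power: |S| = 2.819 VA.
Step 11 — Power factor: PF = P/|S| = 0.9343 (lagging).

(a) P = 2.634 W  (b) Q = 1.005 VAR  (c) S = 2.819 VA  (d) PF = 0.9343 (lagging)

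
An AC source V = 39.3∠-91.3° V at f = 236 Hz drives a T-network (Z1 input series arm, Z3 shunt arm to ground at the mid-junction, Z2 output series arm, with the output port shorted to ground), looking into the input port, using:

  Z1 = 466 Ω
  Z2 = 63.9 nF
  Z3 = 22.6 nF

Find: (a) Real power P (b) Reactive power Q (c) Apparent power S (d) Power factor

Step 1 — Angular frequency: ω = 2π·f = 2π·236 = 1483 rad/s.
Step 2 — Component impedances:
  Z1: Z = R = 466 Ω
  Z2: Z = 1/(jωC) = -j/(ω·C) = 0 - j1.055e+04 Ω
  Z3: Z = 1/(jωC) = -j/(ω·C) = 0 - j2.984e+04 Ω
Step 3 — With the output port shorted to ground, the output series arm Z2 runs from the junction to ground; the shunt arm Z3 also runs from the junction to ground. They appear in parallel: Z3 || Z2 = 0 - j7796 Ω.
Step 4 — Series with input arm Z1: Z_in = Z1 + (Z3 || Z2) = 466 - j7796 Ω = 7810∠-86.6° Ω.
Step 5 — Source phasor: V = 39.3∠-91.3° V = -0.8916 - j39.29 V.
Step 6 — Current: I = V / Z = 0.005015 - j0.0004141 A = 0.005032∠-4.7° A.
Step 7 — Complex power: S = V·I* = 0.0118 - j0.1974 VA.
Step 8 — Real power: P = Re(S) = 0.0118 W.
Step 9 — Reactive power: Q = Im(S) = -0.1974 VAR.
Step 10 — Apparent power: |S| = 0.1978 VA.
Step 11 — Power factor: PF = P/|S| = 0.05966 (leading).

(a) P = 0.0118 W  (b) Q = -0.1974 VAR  (c) S = 0.1978 VA  (d) PF = 0.05966 (leading)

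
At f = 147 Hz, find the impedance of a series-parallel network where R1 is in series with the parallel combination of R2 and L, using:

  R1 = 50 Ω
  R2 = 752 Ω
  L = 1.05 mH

Step 1 — Angular frequency: ω = 2π·f = 2π·147 = 923.6 rad/s.
Step 2 — Component impedances:
  R1: Z = R = 50 Ω
  R2: Z = R = 752 Ω
  L: Z = jωL = j·923.6·0.00105 = 0 + j0.9698 Ω
Step 3 — Parallel branch: R2 || L = 1/(1/R2 + 1/L) = 0.001251 + j0.9698 Ω.
Step 4 — Series with R1: Z_total = R1 + (R2 || L) = 50 + j0.9698 Ω = 50.01∠1.1° Ω.

Z = 50 + j0.9698 Ω = 50.01∠1.1° Ω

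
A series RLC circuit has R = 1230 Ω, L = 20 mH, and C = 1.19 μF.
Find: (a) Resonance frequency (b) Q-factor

Step 1 — Resonance condition Im(Z)=0 gives ω₀ = 1/√(LC).
Step 2 — ω₀ = 1/√(0.02·1.19e-06) = 6482 rad/s.
Step 3 — f₀ = ω₀/(2π) = 1032 Hz.
Step 4 — Series Q: Q = ω₀L/R = 6482·0.02/1230 = 0.1054.

(a) f₀ = 1032 Hz  (b) Q = 0.1054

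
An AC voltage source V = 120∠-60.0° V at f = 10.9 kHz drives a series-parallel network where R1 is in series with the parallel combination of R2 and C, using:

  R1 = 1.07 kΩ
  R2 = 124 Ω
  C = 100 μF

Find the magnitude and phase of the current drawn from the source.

Step 1 — Angular frequency: ω = 2π·f = 2π·1.09e+04 = 6.849e+04 rad/s.
Step 2 — Component impedances:
  R1: Z = R = 1070 Ω
  R2: Z = R = 124 Ω
  C: Z = 1/(jωC) = -j/(ω·C) = 0 - j0.146 Ω
Step 3 — Parallel branch: R2 || C = 1/(1/R2 + 1/C) = 0.0001719 - j0.146 Ω.
Step 4 — Series with R1: Z_total = R1 + (R2 || C) = 1070 - j0.146 Ω = 1070∠-0.0° Ω.
Step 5 — Source phasor: V = 120∠-60.0° V = 60 - j103.9 V.
Step 6 — Ohm's law: I = V / Z_total = (60 - j103.9) / (1070 - j0.146) = 0.05609 - j0.09712 A.
Step 7 — Convert to polar: |I| = 0.1121 A, ∠I = -60.0°.

I = 0.1121∠-60.0° A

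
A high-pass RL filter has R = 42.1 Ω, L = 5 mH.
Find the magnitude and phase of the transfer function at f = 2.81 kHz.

Step 1 — Angular frequency: ω = 2π·2810 = 1.766e+04 rad/s.
Step 2 — Transfer function: H(jω) = jωL/(R + jωL).
Step 3 — Numerator jωL = j·88.28; denominator R + jωL = 42.1 + j88.28.
Step 4 — H = 0.8147 + j0.3885.
Step 5 — Magnitude: |H| = 0.9026 (-0.9 dB); phase: φ = 25.5°.

|H| = 0.9026 (-0.9 dB), φ = 25.5°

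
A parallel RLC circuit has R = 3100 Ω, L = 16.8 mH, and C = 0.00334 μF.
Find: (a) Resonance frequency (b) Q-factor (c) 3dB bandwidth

Step 1 — Resonance: ω₀ = 1/√(LC) = 1/√(0.0168·3.34e-09) = 1.335e+05 rad/s.
Step 2 — f₀ = ω₀/(2π) = 2.125e+04 Hz.
Step 3 — Parallel Q: Q = R/(ω₀L) = 3100/(1.335e+05·0.0168) = 1.382.
Step 4 — Bandwidth: Δω = ω₀/Q = 9.658e+04 rad/s; BW = Δω/(2π) = 1.537e+04 Hz.

(a) f₀ = 2.125e+04 Hz  (b) Q = 1.382  (c) BW = 1.537e+04 Hz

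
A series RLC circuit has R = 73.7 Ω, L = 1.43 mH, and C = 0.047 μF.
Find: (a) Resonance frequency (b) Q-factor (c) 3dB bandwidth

Step 1 — Resonance condition Im(Z)=0 gives ω₀ = 1/√(LC).
Step 2 — ω₀ = 1/√(0.00143·4.7e-08) = 1.22e+05 rad/s.
Step 3 — f₀ = ω₀/(2π) = 1.941e+04 Hz.
Step 4 — Series Q: Q = ω₀L/R = 1.22e+05·0.00143/73.7 = 2.367.
Step 5 — 3dB bandwidth: Δω = ω₀/Q = 5.154e+04 rad/s; BW = Δω/(2π) = 8203 Hz.

(a) f₀ = 1.941e+04 Hz  (b) Q = 2.367  (c) BW = 8203 Hz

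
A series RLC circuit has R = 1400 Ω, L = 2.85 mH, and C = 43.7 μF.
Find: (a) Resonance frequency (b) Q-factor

Step 1 — Resonance condition Im(Z)=0 gives ω₀ = 1/√(LC).
Step 2 — ω₀ = 1/√(0.00285·4.37e-05) = 2834 rad/s.
Step 3 — f₀ = ω₀/(2π) = 451 Hz.
Step 4 — Series Q: Q = ω₀L/R = 2834·0.00285/1400 = 0.005768.

(a) f₀ = 451 Hz  (b) Q = 0.005768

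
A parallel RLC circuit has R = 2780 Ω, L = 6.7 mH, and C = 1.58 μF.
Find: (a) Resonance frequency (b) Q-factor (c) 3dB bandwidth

Step 1 — Resonance: ω₀ = 1/√(LC) = 1/√(0.0067·1.58e-06) = 9719 rad/s.
Step 2 — f₀ = ω₀/(2π) = 1547 Hz.
Step 3 — Parallel Q: Q = R/(ω₀L) = 2780/(9719·0.0067) = 42.69.
Step 4 — Bandwidth: Δω = ω₀/Q = 227.7 rad/s; BW = Δω/(2π) = 36.23 Hz.

(a) f₀ = 1547 Hz  (b) Q = 42.69  (c) BW = 36.23 Hz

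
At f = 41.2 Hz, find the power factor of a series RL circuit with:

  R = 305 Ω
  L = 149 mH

Step 1 — Angular frequency: ω = 2π·f = 2π·41.2 = 258.9 rad/s.
Step 2 — Component impedances:
  R: Z = R = 305 Ω
  L: Z = jωL = j·258.9·0.149 = 0 + j38.57 Ω
Step 3 — Series combination: Z_total = R + L = 305 + j38.57 Ω = 307.4∠7.2° Ω.
Step 4 — Power factor: PF = cos(φ) = Re(Z)/|Z| = 305/307.43 = 0.9921.
Step 5 — Type: Im(Z) = 38.57 ⇒ lagging (phase φ = 7.2°).

PF = 0.9921 (lagging, φ = 7.2°)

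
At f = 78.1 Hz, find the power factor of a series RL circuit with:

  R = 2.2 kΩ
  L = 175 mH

Step 1 — Angular frequency: ω = 2π·f = 2π·78.1 = 490.7 rad/s.
Step 2 — Component impedances:
  R: Z = R = 2200 Ω
  L: Z = jωL = j·490.7·0.175 = 0 + j85.88 Ω
Step 3 — Series combination: Z_total = R + L = 2200 + j85.88 Ω = 2202∠2.2° Ω.
Step 4 — Power factor: PF = cos(φ) = Re(Z)/|Z| = 2200/2201.7 = 0.9992.
Step 5 — Type: Im(Z) = 85.88 ⇒ lagging (phase φ = 2.2°).

PF = 0.9992 (lagging, φ = 2.2°)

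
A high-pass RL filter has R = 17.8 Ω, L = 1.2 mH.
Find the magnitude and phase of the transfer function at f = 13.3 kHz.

Step 1 — Angular frequency: ω = 2π·1.33e+04 = 8.357e+04 rad/s.
Step 2 — Transfer function: H(jω) = jωL/(R + jωL).
Step 3 — Numerator jωL = j·100.3; denominator R + jωL = 17.8 + j100.3.
Step 4 — H = 0.9695 + j0.1721.
Step 5 — Magnitude: |H| = 0.9846 (-0.1 dB); phase: φ = 10.1°.

|H| = 0.9846 (-0.1 dB), φ = 10.1°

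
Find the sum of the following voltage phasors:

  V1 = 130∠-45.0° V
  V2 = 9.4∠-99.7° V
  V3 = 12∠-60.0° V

Step 1 — Convert each phasor to rectangular form:
  V1 = 130·(cos(-45.0°) + j·sin(-45.0°)) = 91.92 - j91.92 V
  V2 = 9.4·(cos(-99.7°) + j·sin(-99.7°)) = -1.584 - j9.266 V
  V3 = 12·(cos(-60.0°) + j·sin(-60.0°)) = 6 - j10.39 V
Step 2 — Sum components: V_total = 96.34 - j111.6 V.
Step 3 — Convert to polar: |V_total| = 147.4 V, ∠V_total = -49.2°.

V_total = 147.4∠-49.2° V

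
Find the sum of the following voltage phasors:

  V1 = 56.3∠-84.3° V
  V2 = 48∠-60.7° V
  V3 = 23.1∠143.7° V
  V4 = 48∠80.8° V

Step 1 — Convert each phasor to rectangular form:
  V1 = 56.3·(cos(-84.3°) + j·sin(-84.3°)) = 5.592 - j56.02 V
  V2 = 48·(cos(-60.7°) + j·sin(-60.7°)) = 23.49 - j41.86 V
  V3 = 23.1·(cos(143.7°) + j·sin(143.7°)) = -18.62 + j13.68 V
  V4 = 48·(cos(80.8°) + j·sin(80.8°)) = 7.674 + j47.38 V
Step 2 — Sum components: V_total = 18.14 - j36.82 V.
Step 3 — Convert to polar: |V_total| = 41.05 V, ∠V_total = -63.8°.

V_total = 41.05∠-63.8° V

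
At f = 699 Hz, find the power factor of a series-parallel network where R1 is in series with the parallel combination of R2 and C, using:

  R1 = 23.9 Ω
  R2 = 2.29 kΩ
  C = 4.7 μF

Step 1 — Angular frequency: ω = 2π·f = 2π·699 = 4392 rad/s.
Step 2 — Component impedances:
  R1: Z = R = 23.9 Ω
  R2: Z = R = 2290 Ω
  C: Z = 1/(jωC) = -j/(ω·C) = 0 - j48.44 Ω
Step 3 — Parallel branch: R2 || C = 1/(1/R2 + 1/C) = 1.024 - j48.42 Ω.
Step 4 — Series with R1: Z_total = R1 + (R2 || C) = 24.92 - j48.42 Ω = 54.46∠-62.8° Ω.
Step 5 — Power factor: PF = cos(φ) = Re(Z)/|Z| = 24.9244/54.461 = 0.4577.
Step 6 — Type: Im(Z) = -48.42 ⇒ leading (phase φ = -62.8°).

PF = 0.4577 (leading, φ = -62.8°)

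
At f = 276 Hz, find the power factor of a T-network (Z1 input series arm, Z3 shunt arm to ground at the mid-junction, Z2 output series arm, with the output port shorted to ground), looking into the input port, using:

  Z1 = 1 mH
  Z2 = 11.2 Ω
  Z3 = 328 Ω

Step 1 — Angular frequency: ω = 2π·f = 2π·276 = 1734 rad/s.
Step 2 — Component impedances:
  Z1: Z = jωL = j·1734·0.001 = 0 + j1.734 Ω
  Z2: Z = R = 11.2 Ω
  Z3: Z = R = 328 Ω
Step 3 — With the output port shorted to ground, the output series arm Z2 runs from the junction to ground; the shunt arm Z3 also runs from the junction to ground. They appear in parallel: Z3 || Z2 = 10.83 Ω.
Step 4 — Series with input arm Z1: Z_in = Z1 + (Z3 || Z2) = 10.83 + j1.734 Ω = 10.97∠9.1° Ω.
Step 5 — Power factor: PF = cos(φ) = Re(Z)/|Z| = 10.83/10.968 = 0.9874.
Step 6 — Type: Im(Z) = 1.734 ⇒ lagging (phase φ = 9.1°).

PF = 0.9874 (lagging, φ = 9.1°)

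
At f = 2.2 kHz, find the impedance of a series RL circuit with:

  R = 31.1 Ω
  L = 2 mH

Step 1 — Angular frequency: ω = 2π·f = 2π·2200 = 1.382e+04 rad/s.
Step 2 — Component impedances:
  R: Z = R = 31.1 Ω
  L: Z = jωL = j·1.382e+04·0.002 = 0 + j27.65 Ω
Step 3 — Series combination: Z_total = R + L = 31.1 + j27.65 Ω = 41.61∠41.6° Ω.

Z = 31.1 + j27.65 Ω = 41.61∠41.6° Ω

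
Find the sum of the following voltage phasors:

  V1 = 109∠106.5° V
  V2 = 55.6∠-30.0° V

Step 1 — Convert each phasor to rectangular form:
  V1 = 109·(cos(106.5°) + j·sin(106.5°)) = -30.96 + j104.5 V
  V2 = 55.6·(cos(-30.0°) + j·sin(-30.0°)) = 48.15 - j27.8 V
Step 2 — Sum components: V_total = 17.19 + j76.71 V.
Step 3 — Convert to polar: |V_total| = 78.61 V, ∠V_total = 77.4°.

V_total = 78.61∠77.4° V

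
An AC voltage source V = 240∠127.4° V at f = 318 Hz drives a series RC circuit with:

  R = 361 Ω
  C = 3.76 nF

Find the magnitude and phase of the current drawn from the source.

Step 1 — Angular frequency: ω = 2π·f = 2π·318 = 1998 rad/s.
Step 2 — Component impedances:
  R: Z = R = 361 Ω
  C: Z = 1/(jωC) = -j/(ω·C) = 0 - j1.331e+05 Ω
Step 3 — Series combination: Z_total = R + C = 361 - j1.331e+05 Ω = 1.331e+05∠-89.8° Ω.
Step 4 — Source phasor: V = 240∠127.4° V = -145.8 + j190.7 V.
Step 5 — Ohm's law: I = V / Z_total = (-145.8 + j190.7) / (361 - j1.331e+05) = -0.001435 - j0.001091 A.
Step 6 — Convert to polar: |I| = 0.001803 A, ∠I = -142.8°.

I = 0.001803∠-142.8° A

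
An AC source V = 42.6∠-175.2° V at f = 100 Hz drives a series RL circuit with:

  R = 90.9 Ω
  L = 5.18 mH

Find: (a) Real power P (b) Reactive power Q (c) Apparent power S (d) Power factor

Step 1 — Angular frequency: ω = 2π·f = 2π·100 = 628.3 rad/s.
Step 2 — Component impedances:
  R: Z = R = 90.9 Ω
  L: Z = jωL = j·628.3·0.00518 = 0 + j3.255 Ω
Step 3 — Series combination: Z_total = R + L = 90.9 + j3.255 Ω = 90.96∠2.1° Ω.
Step 4 — Source phasor: V = 42.6∠-175.2° V = -42.45 - j3.565 V.
Step 5 — Current: I = V / Z = -0.4678 - j0.02247 A = 0.4683∠-177.3° A.
Step 6 — Complex power: S = V·I* = 19.94 + j0.7139 VA.
Step 7 — Real power: P = Re(S) = 19.94 W.
Step 8 — Reactive power: Q = Im(S) = 0.7139 VAR.
Step 9 — Apparent power: |S| = 19.95 VA.
Step 10 — Power factor: PF = P/|S| = 0.9994 (lagging).

(a) P = 19.94 W  (b) Q = 0.7139 VAR  (c) S = 19.95 VA  (d) PF = 0.9994 (lagging)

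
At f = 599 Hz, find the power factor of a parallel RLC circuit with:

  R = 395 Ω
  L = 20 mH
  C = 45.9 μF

Step 1 — Angular frequency: ω = 2π·f = 2π·599 = 3764 rad/s.
Step 2 — Component impedances:
  R: Z = R = 395 Ω
  L: Z = jωL = j·3764·0.02 = 0 + j75.27 Ω
  C: Z = 1/(jωC) = -j/(ω·C) = 0 - j5.789 Ω
Step 3 — Parallel combination: 1/Z_total = 1/R + 1/L + 1/C; Z_total = 0.09953 - j6.269 Ω = 6.27∠-89.1° Ω.
Step 4 — Power factor: PF = cos(φ) = Re(Z)/|Z| = 0.09953/6.27 = 0.01587.
Step 5 — Type: Im(Z) = -6.269 ⇒ leading (phase φ = -89.1°).

PF = 0.01587 (leading, φ = -89.1°)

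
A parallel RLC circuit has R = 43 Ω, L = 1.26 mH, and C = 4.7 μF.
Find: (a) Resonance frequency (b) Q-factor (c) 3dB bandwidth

Step 1 — Resonance: ω₀ = 1/√(LC) = 1/√(0.00126·4.7e-06) = 1.299e+04 rad/s.
Step 2 — f₀ = ω₀/(2π) = 2068 Hz.
Step 3 — Parallel Q: Q = R/(ω₀L) = 43/(1.299e+04·0.00126) = 2.626.
Step 4 — Bandwidth: Δω = ω₀/Q = 4948 rad/s; BW = Δω/(2π) = 787.5 Hz.

(a) f₀ = 2068 Hz  (b) Q = 2.626  (c) BW = 787.5 Hz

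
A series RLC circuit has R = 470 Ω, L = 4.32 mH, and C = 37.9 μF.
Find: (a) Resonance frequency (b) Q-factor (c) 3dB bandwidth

Step 1 — Resonance condition Im(Z)=0 gives ω₀ = 1/√(LC).
Step 2 — ω₀ = 1/√(0.00432·3.79e-05) = 2471 rad/s.
Step 3 — f₀ = ω₀/(2π) = 393.3 Hz.
Step 4 — Series Q: Q = ω₀L/R = 2471·0.00432/470 = 0.02272.
Step 5 — 3dB bandwidth: Δω = ω₀/Q = 1.088e+05 rad/s; BW = Δω/(2π) = 1.732e+04 Hz.

(a) f₀ = 393.3 Hz  (b) Q = 0.02272  (c) BW = 1.732e+04 Hz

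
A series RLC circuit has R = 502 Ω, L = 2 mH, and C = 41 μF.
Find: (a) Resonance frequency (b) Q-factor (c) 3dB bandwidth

Step 1 — Resonance: ω₀ = 1/√(LC) = 1/√(0.002·4.1e-05) = 3492 rad/s.
Step 2 — f₀ = ω₀/(2π) = 555.8 Hz.
Step 3 — Series Q: Q = ω₀L/R = 3492·0.002/502 = 0.01391.
Step 4 — Bandwidth: Δω = ω₀/Q = 2.51e+05 rad/s; BW = Δω/(2π) = 3.995e+04 Hz.

(a) f₀ = 555.8 Hz  (b) Q = 0.01391  (c) BW = 3.995e+04 Hz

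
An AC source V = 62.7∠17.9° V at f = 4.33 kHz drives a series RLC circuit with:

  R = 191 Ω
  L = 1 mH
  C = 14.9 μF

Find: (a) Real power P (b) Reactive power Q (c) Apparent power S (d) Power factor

Step 1 — Angular frequency: ω = 2π·f = 2π·4330 = 2.721e+04 rad/s.
Step 2 — Component impedances:
  R: Z = R = 191 Ω
  L: Z = jωL = j·2.721e+04·0.001 = 0 + j27.21 Ω
  C: Z = 1/(jωC) = -j/(ω·C) = 0 - j2.467 Ω
Step 3 — Series combination: Z_total = R + L + C = 191 + j24.74 Ω = 192.6∠7.4° Ω.
Step 4 — Source phasor: V = 62.7∠17.9° V = 59.66 + j19.27 V.
Step 5 — Current: I = V / Z = 0.3201 + j0.05944 A = 0.3256∠10.5° A.
Step 6 — Complex power: S = V·I* = 20.24 + j2.622 VA.
Step 7 — Real power: P = Re(S) = 20.24 W.
Step 8 — Reactive power: Q = Im(S) = 2.622 VAR.
Step 9 — Apparent power: |S| = 20.41 VA.
Step 10 — Power factor: PF = P/|S| = 0.9917 (lagging).

(a) P = 20.24 W  (b) Q = 2.622 VAR  (c) S = 20.41 VA  (d) PF = 0.9917 (lagging)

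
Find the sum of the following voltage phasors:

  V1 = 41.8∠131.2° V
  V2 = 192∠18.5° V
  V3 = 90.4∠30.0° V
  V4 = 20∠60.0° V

Step 1 — Convert each phasor to rectangular form:
  V1 = 41.8·(cos(131.2°) + j·sin(131.2°)) = -27.53 + j31.45 V
  V2 = 192·(cos(18.5°) + j·sin(18.5°)) = 182.1 + j60.92 V
  V3 = 90.4·(cos(30.0°) + j·sin(30.0°)) = 78.29 + j45.2 V
  V4 = 20·(cos(60.0°) + j·sin(60.0°)) = 10 + j17.32 V
Step 2 — Sum components: V_total = 242.8 + j154.9 V.
Step 3 — Convert to polar: |V_total| = 288 V, ∠V_total = 32.5°.

V_total = 288∠32.5° V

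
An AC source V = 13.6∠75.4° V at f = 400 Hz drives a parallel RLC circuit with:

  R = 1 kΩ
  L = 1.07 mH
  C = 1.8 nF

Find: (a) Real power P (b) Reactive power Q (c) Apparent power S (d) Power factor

Step 1 — Angular frequency: ω = 2π·f = 2π·400 = 2513 rad/s.
Step 2 — Component impedances:
  R: Z = R = 1000 Ω
  L: Z = jωL = j·2513·0.00107 = 0 + j2.689 Ω
  C: Z = 1/(jωC) = -j/(ω·C) = 0 - j2.21e+05 Ω
Step 3 — Parallel combination: 1/Z_total = 1/R + 1/L + 1/C; Z_total = 0.007232 + j2.689 Ω = 2.689∠89.8° Ω.
Step 4 — Source phasor: V = 13.6∠75.4° V = 3.428 + j13.16 V.
Step 5 — Current: I = V / Z = 4.897 - j1.262 A = 5.057∠-14.4° A.
Step 6 — Complex power: S = V·I* = 0.185 + j68.78 VA.
Step 7 — Real power: P = Re(S) = 0.185 W.
Step 8 — Reactive power: Q = Im(S) = 68.78 VAR.
Step 9 — Apparent power: |S| = 68.78 VA.
Step 10 — Power factor: PF = P/|S| = 0.002689 (lagging).

(a) P = 0.185 W  (b) Q = 68.78 VAR  (c) S = 68.78 VA  (d) PF = 0.002689 (lagging)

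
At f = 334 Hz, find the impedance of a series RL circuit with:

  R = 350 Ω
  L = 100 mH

Step 1 — Angular frequency: ω = 2π·f = 2π·334 = 2099 rad/s.
Step 2 — Component impedances:
  R: Z = R = 350 Ω
  L: Z = jωL = j·2099·0.1 = 0 + j209.9 Ω
Step 3 — Series combination: Z_total = R + L = 350 + j209.9 Ω = 408.1∠30.9° Ω.

Z = 350 + j209.9 Ω = 408.1∠30.9° Ω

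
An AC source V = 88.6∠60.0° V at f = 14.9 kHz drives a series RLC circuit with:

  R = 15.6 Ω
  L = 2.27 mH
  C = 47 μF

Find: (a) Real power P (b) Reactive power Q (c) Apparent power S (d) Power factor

Step 1 — Angular frequency: ω = 2π·f = 2π·1.49e+04 = 9.362e+04 rad/s.
Step 2 — Component impedances:
  R: Z = R = 15.6 Ω
  L: Z = jωL = j·9.362e+04·0.00227 = 0 + j212.5 Ω
  C: Z = 1/(jωC) = -j/(ω·C) = 0 - j0.2273 Ω
Step 3 — Series combination: Z_total = R + L + C = 15.6 + j212.3 Ω = 212.9∠85.8° Ω.
Step 4 — Source phasor: V = 88.6∠60.0° V = 44.3 + j76.73 V.
Step 5 — Current: I = V / Z = 0.3748 - j0.1811 A = 0.4162∠-25.8° A.
Step 6 — Complex power: S = V·I* = 2.703 + j36.78 VA.
Step 7 — Real power: P = Re(S) = 2.703 W.
Step 8 — Reactive power: Q = Im(S) = 36.78 VAR.
Step 9 — Apparent power: |S| = 36.88 VA.
Step 10 — Power factor: PF = P/|S| = 0.07329 (lagging).

(a) P = 2.703 W  (b) Q = 36.78 VAR  (c) S = 36.88 VA  (d) PF = 0.07329 (lagging)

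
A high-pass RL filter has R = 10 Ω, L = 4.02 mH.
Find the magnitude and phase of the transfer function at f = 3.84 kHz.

Step 1 — Angular frequency: ω = 2π·3840 = 2.413e+04 rad/s.
Step 2 — Transfer function: H(jω) = jωL/(R + jωL).
Step 3 — Numerator jωL = j·96.99; denominator R + jωL = 10 + j96.99.
Step 4 — H = 0.9895 + j0.102.
Step 5 — Magnitude: |H| = 0.9947 (-0.0 dB); phase: φ = 5.9°.

|H| = 0.9947 (-0.0 dB), φ = 5.9°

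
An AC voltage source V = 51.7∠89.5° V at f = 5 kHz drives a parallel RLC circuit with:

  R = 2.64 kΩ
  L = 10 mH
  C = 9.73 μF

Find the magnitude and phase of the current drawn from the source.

Step 1 — Angular frequency: ω = 2π·f = 2π·5000 = 3.142e+04 rad/s.
Step 2 — Component impedances:
  R: Z = R = 2640 Ω
  L: Z = jωL = j·3.142e+04·0.01 = 0 + j314.2 Ω
  C: Z = 1/(jωC) = -j/(ω·C) = 0 - j3.271 Ω
Step 3 — Parallel combination: 1/Z_total = 1/R + 1/L + 1/C; Z_total = 0.00414 - j3.306 Ω = 3.306∠-89.9° Ω.
Step 4 — Source phasor: V = 51.7∠89.5° V = 0.4512 + j51.7 V.
Step 5 — Ohm's law: I = V / Z_total = (0.4512 + j51.7) / (0.00414 - j3.306) = -15.64 + j0.1561 A.
Step 6 — Convert to polar: |I| = 15.64 A, ∠I = 179.4°.

I = 15.64∠179.4° A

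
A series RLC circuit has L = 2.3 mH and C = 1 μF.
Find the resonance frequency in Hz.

Step 1 — Resonance condition Im(Z)=0 gives ω₀ = 1/√(LC).
Step 2 — ω₀ = 1/√(0.0023·1e-06) = 2.085e+04 rad/s.
Step 3 — f₀ = ω₀/(2π) = 3319 Hz.

f₀ = 3319 Hz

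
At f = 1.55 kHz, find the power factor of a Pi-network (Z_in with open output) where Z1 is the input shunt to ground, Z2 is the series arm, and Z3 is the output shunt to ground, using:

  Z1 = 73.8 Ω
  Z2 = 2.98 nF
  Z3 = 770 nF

Step 1 — Angular frequency: ω = 2π·f = 2π·1550 = 9739 rad/s.
Step 2 — Component impedances:
  Z1: Z = R = 73.8 Ω
  Z2: Z = 1/(jωC) = -j/(ω·C) = 0 - j3.446e+04 Ω
  Z3: Z = 1/(jωC) = -j/(ω·C) = 0 - j133.4 Ω
Step 3 — With open output, the series arm Z2 and the output shunt Z3 appear in series to ground: Z2 + Z3 = 0 - j3.459e+04 Ω.
Step 4 — Parallel with input shunt Z1: Z_in = Z1 || (Z2 + Z3) = 73.8 - j0.1575 Ω = 73.8∠-0.1° Ω.
Step 5 — Power factor: PF = cos(φ) = Re(Z)/|Z| = 73.8/73.8 = 1.
Step 6 — Type: Im(Z) = -0.1575 ⇒ leading (phase φ = -0.1°).

PF = 1 (leading, φ = -0.1°)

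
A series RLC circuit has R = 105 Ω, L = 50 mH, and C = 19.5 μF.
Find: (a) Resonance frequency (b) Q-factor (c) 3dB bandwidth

Step 1 — Resonance condition Im(Z)=0 gives ω₀ = 1/√(LC).
Step 2 — ω₀ = 1/√(0.05·1.95e-05) = 1013 rad/s.
Step 3 — f₀ = ω₀/(2π) = 161.2 Hz.
Step 4 — Series Q: Q = ω₀L/R = 1013·0.05/105 = 0.4823.
Step 5 — 3dB bandwidth: Δω = ω₀/Q = 2100 rad/s; BW = Δω/(2π) = 334.2 Hz.

(a) f₀ = 161.2 Hz  (b) Q = 0.4823  (c) BW = 334.2 Hz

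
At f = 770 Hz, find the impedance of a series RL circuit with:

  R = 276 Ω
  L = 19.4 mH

Step 1 — Angular frequency: ω = 2π·f = 2π·770 = 4838 rad/s.
Step 2 — Component impedances:
  R: Z = R = 276 Ω
  L: Z = jωL = j·4838·0.0194 = 0 + j93.86 Ω
Step 3 — Series combination: Z_total = R + L = 276 + j93.86 Ω = 291.5∠18.8° Ω.

Z = 276 + j93.86 Ω = 291.5∠18.8° Ω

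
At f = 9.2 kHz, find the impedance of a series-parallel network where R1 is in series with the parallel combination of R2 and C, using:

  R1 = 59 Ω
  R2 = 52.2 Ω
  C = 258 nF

Step 1 — Angular frequency: ω = 2π·f = 2π·9200 = 5.781e+04 rad/s.
Step 2 — Component impedances:
  R1: Z = R = 59 Ω
  R2: Z = R = 52.2 Ω
  C: Z = 1/(jωC) = -j/(ω·C) = 0 - j67.05 Ω
Step 3 — Parallel branch: R2 || C = 1/(1/R2 + 1/C) = 32.5 - j25.3 Ω.
Step 4 — Series with R1: Z_total = R1 + (R2 || C) = 91.5 - j25.3 Ω = 94.94∠-15.5° Ω.

Z = 91.5 - j25.3 Ω = 94.94∠-15.5° Ω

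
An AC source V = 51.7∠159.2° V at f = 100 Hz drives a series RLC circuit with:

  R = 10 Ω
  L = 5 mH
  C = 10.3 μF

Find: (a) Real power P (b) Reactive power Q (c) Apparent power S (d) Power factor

Step 1 — Angular frequency: ω = 2π·f = 2π·100 = 628.3 rad/s.
Step 2 — Component impedances:
  R: Z = R = 10 Ω
  L: Z = jωL = j·628.3·0.005 = 0 + j3.142 Ω
  C: Z = 1/(jωC) = -j/(ω·C) = 0 - j154.5 Ω
Step 3 — Series combination: Z_total = R + L + C = 10 - j151.4 Ω = 151.7∠-86.2° Ω.
Step 4 — Source phasor: V = 51.7∠159.2° V = -48.33 + j18.36 V.
Step 5 — Current: I = V / Z = -0.1418 - j0.3099 A = 0.3408∠-114.6° A.
Step 6 — Complex power: S = V·I* = 1.161 - j17.58 VA.
Step 7 — Real power: P = Re(S) = 1.161 W.
Step 8 — Reactive power: Q = Im(S) = -17.58 VAR.
Step 9 — Apparent power: |S| = 17.62 VA.
Step 10 — Power factor: PF = P/|S| = 0.06592 (leading).

(a) P = 1.161 W  (b) Q = -17.58 VAR  (c) S = 17.62 VA  (d) PF = 0.06592 (leading)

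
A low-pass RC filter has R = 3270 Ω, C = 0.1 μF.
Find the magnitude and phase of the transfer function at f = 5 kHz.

Step 1 — Angular frequency: ω = 2π·5000 = 3.142e+04 rad/s.
Step 2 — Transfer function: H(jω) = 1/(1 + jωRC).
Step 3 — Denominator: 1 + jωRC = 1 + j·3.142e+04·3270·1e-07 = 1 + j10.27.
Step 4 — H = 0.009387 - j0.09643.
Step 5 — Magnitude: |H| = 0.09688 (-20.3 dB); phase: φ = -84.4°.

|H| = 0.09688 (-20.3 dB), φ = -84.4°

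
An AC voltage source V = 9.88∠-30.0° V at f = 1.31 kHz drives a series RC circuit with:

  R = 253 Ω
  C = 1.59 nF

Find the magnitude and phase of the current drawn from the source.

Step 1 — Angular frequency: ω = 2π·f = 2π·1310 = 8231 rad/s.
Step 2 — Component impedances:
  R: Z = R = 253 Ω
  C: Z = 1/(jωC) = -j/(ω·C) = 0 - j7.641e+04 Ω
Step 3 — Series combination: Z_total = R + C = 253 - j7.641e+04 Ω = 7.641e+04∠-89.8° Ω.
Step 4 — Source phasor: V = 9.88∠-30.0° V = 8.556 - j4.94 V.
Step 5 — Ohm's law: I = V / Z_total = (8.556 - j4.94) / (253 - j7.641e+04) = 6.502e-05 + j0.0001118 A.
Step 6 — Convert to polar: |I| = 0.0001293 A, ∠I = 59.8°.

I = 0.0001293∠59.8° A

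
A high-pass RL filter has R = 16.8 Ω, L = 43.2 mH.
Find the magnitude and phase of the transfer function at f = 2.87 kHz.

Step 1 — Angular frequency: ω = 2π·2870 = 1.803e+04 rad/s.
Step 2 — Transfer function: H(jω) = jωL/(R + jωL).
Step 3 — Numerator jωL = j·779; denominator R + jωL = 16.8 + j779.
Step 4 — H = 0.9995 + j0.02156.
Step 5 — Magnitude: |H| = 0.9998 (-0.0 dB); phase: φ = 1.2°.

|H| = 0.9998 (-0.0 dB), φ = 1.2°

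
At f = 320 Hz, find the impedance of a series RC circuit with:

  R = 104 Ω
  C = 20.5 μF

Step 1 — Angular frequency: ω = 2π·f = 2π·320 = 2011 rad/s.
Step 2 — Component impedances:
  R: Z = R = 104 Ω
  C: Z = 1/(jωC) = -j/(ω·C) = 0 - j24.26 Ω
Step 3 — Series combination: Z_total = R + C = 104 - j24.26 Ω = 106.8∠-13.1° Ω.

Z = 104 - j24.26 Ω = 106.8∠-13.1° Ω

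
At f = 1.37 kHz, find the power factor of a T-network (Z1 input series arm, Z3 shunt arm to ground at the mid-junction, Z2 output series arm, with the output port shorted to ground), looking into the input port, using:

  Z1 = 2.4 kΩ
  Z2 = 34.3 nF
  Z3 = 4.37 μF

Step 1 — Angular frequency: ω = 2π·f = 2π·1370 = 8608 rad/s.
Step 2 — Component impedances:
  Z1: Z = R = 2400 Ω
  Z2: Z = 1/(jωC) = -j/(ω·C) = 0 - j3387 Ω
  Z3: Z = 1/(jωC) = -j/(ω·C) = 0 - j26.58 Ω
Step 3 — With the output port shorted to ground, the output series arm Z2 runs from the junction to ground; the shunt arm Z3 also runs from the junction to ground. They appear in parallel: Z3 || Z2 = 0 - j26.38 Ω.
Step 4 — Series with input arm Z1: Z_in = Z1 + (Z3 || Z2) = 2400 - j26.38 Ω = 2400∠-0.6° Ω.
Step 5 — Power factor: PF = cos(φ) = Re(Z)/|Z| = 2400/2400.14 = 0.9999.
Step 6 — Type: Im(Z) = -26.38 ⇒ leading (phase φ = -0.6°).

PF = 0.9999 (leading, φ = -0.6°)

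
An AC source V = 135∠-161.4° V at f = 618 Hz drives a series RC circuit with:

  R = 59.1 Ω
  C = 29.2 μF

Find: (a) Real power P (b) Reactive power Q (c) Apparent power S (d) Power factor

Step 1 — Angular frequency: ω = 2π·f = 2π·618 = 3883 rad/s.
Step 2 — Component impedances:
  R: Z = R = 59.1 Ω
  C: Z = 1/(jωC) = -j/(ω·C) = 0 - j8.82 Ω
Step 3 — Series combination: Z_total = R + C = 59.1 - j8.82 Ω = 59.75∠-8.5° Ω.
Step 4 — Source phasor: V = 135∠-161.4° V = -127.9 - j43.06 V.
Step 5 — Current: I = V / Z = -2.011 - j1.029 A = 2.259∠-152.9° A.
Step 6 — Complex power: S = V·I* = 301.7 - j45.02 VA.
Step 7 — Real power: P = Re(S) = 301.7 W.
Step 8 — Reactive power: Q = Im(S) = -45.02 VAR.
Step 9 — Apparent power: |S| = 305 VA.
Step 10 — Power factor: PF = P/|S| = 0.989 (leading).

(a) P = 301.7 W  (b) Q = -45.02 VAR  (c) S = 305 VA  (d) PF = 0.989 (leading)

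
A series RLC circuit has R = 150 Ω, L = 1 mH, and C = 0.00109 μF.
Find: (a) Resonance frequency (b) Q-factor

Step 1 — Resonance condition Im(Z)=0 gives ω₀ = 1/√(LC).
Step 2 — ω₀ = 1/√(0.001·1.09e-09) = 9.578e+05 rad/s.
Step 3 — f₀ = ω₀/(2π) = 1.524e+05 Hz.
Step 4 — Series Q: Q = ω₀L/R = 9.578e+05·0.001/150 = 6.386.

(a) f₀ = 1.524e+05 Hz  (b) Q = 6.386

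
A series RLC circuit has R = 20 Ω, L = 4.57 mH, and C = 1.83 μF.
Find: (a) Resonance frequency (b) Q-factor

Step 1 — Resonance condition Im(Z)=0 gives ω₀ = 1/√(LC).
Step 2 — ω₀ = 1/√(0.00457·1.83e-06) = 1.093e+04 rad/s.
Step 3 — f₀ = ω₀/(2π) = 1740 Hz.
Step 4 — Series Q: Q = ω₀L/R = 1.093e+04·0.00457/20 = 2.499.

(a) f₀ = 1740 Hz  (b) Q = 2.499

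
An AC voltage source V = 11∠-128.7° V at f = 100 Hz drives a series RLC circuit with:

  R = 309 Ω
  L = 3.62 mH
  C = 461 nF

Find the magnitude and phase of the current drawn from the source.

Step 1 — Angular frequency: ω = 2π·f = 2π·100 = 628.3 rad/s.
Step 2 — Component impedances:
  R: Z = R = 309 Ω
  L: Z = jωL = j·628.3·0.00362 = 0 + j2.275 Ω
  C: Z = 1/(jωC) = -j/(ω·C) = 0 - j3452 Ω
Step 3 — Series combination: Z_total = R + L + C = 309 - j3450 Ω = 3464∠-84.9° Ω.
Step 4 — Source phasor: V = 11∠-128.7° V = -6.878 - j8.585 V.
Step 5 — Ohm's law: I = V / Z_total = (-6.878 - j8.585) / (309 - j3450) = 0.002291 - j0.002199 A.
Step 6 — Convert to polar: |I| = 0.003176 A, ∠I = -43.8°.

I = 0.003176∠-43.8° A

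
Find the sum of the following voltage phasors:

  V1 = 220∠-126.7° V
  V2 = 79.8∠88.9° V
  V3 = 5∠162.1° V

Step 1 — Convert each phasor to rectangular form:
  V1 = 220·(cos(-126.7°) + j·sin(-126.7°)) = -131.5 - j176.4 V
  V2 = 79.8·(cos(88.9°) + j·sin(88.9°)) = 1.532 + j79.79 V
  V3 = 5·(cos(162.1°) + j·sin(162.1°)) = -4.758 + j1.537 V
Step 2 — Sum components: V_total = -134.7 - j95.07 V.
Step 3 — Convert to polar: |V_total| = 164.9 V, ∠V_total = -144.8°.

V_total = 164.9∠-144.8° V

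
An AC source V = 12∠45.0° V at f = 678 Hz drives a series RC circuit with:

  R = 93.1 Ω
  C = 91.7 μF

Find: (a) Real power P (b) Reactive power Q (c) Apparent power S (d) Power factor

Step 1 — Angular frequency: ω = 2π·f = 2π·678 = 4260 rad/s.
Step 2 — Component impedances:
  R: Z = R = 93.1 Ω
  C: Z = 1/(jωC) = -j/(ω·C) = 0 - j2.56 Ω
Step 3 — Series combination: Z_total = R + C = 93.1 - j2.56 Ω = 93.14∠-1.6° Ω.
Step 4 — Source phasor: V = 12∠45.0° V = 8.485 + j8.485 V.
Step 5 — Current: I = V / Z = 0.08857 + j0.09358 A = 0.1288∠46.6° A.
Step 6 — Complex power: S = V·I* = 1.546 - j0.0425 VA.
Step 7 — Real power: P = Re(S) = 1.546 W.
Step 8 — Reactive power: Q = Im(S) = -0.0425 VAR.
Step 9 — Apparent power: |S| = 1.546 VA.
Step 10 — Power factor: PF = P/|S| = 0.9996 (leading).

(a) P = 1.546 W  (b) Q = -0.0425 VAR  (c) S = 1.546 VA  (d) PF = 0.9996 (leading)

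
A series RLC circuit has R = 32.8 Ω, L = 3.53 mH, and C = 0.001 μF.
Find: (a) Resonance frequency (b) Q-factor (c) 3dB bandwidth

Step 1 — Resonance: ω₀ = 1/√(LC) = 1/√(0.00353·1e-09) = 5.322e+05 rad/s.
Step 2 — f₀ = ω₀/(2π) = 8.471e+04 Hz.
Step 3 — Series Q: Q = ω₀L/R = 5.322e+05·0.00353/32.8 = 57.28.
Step 4 — Bandwidth: Δω = ω₀/Q = 9292 rad/s; BW = Δω/(2π) = 1479 Hz.

(a) f₀ = 8.471e+04 Hz  (b) Q = 57.28  (c) BW = 1479 Hz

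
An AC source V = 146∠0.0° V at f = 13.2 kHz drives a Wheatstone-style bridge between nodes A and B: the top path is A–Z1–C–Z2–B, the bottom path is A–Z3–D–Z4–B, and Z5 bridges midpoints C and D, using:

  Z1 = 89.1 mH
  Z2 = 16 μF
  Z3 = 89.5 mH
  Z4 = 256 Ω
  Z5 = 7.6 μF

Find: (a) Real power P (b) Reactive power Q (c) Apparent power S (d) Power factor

Step 1 — Angular frequency: ω = 2π·f = 2π·1.32e+04 = 8.294e+04 rad/s.
Step 2 — Component impedances:
  Z1: Z = jωL = j·8.294e+04·0.0891 = 0 + j7390 Ω
  Z2: Z = 1/(jωC) = -j/(ω·C) = 0 - j0.7536 Ω
  Z3: Z = jωL = j·8.294e+04·0.0895 = 0 + j7423 Ω
  Z4: Z = R = 256 Ω
  Z5: Z = 1/(jωC) = -j/(ω·C) = 0 - j1.586 Ω
Step 3 — Bridge requires nodal analysis (the Z5 bridge couples midpoints C and D, so the two paths cannot be reduced to a simple series/parallel combination). Setting node B to ground and injecting 1 A at node A, the 3-node admittance system at A, C, D solves to V_A = Z_AB = 0.009325 + j3702 Ω = 3702∠90.0° Ω.
Step 4 — Source phasor: V = 146∠0.0° V = 146 V.
Step 5 — Current: I = V / Z = 9.934e-08 - j0.03944 A = 0.03944∠-90.0° A.
Step 6 — Complex power: S = V·I* = 1.45e-05 + j5.758 VA.
Step 7 — Real power: P = Re(S) = 1.45e-05 W.
Step 8 — Reactive power: Q = Im(S) = 5.758 VAR.
Step 9 — Apparent power: |S| = 5.758 VA.
Step 10 — Power factor: PF = P/|S| = 2.519e-06 (lagging).

(a) P = 1.45e-05 W  (b) Q = 5.758 VAR  (c) S = 5.758 VA  (d) PF = 2.519e-06 (lagging)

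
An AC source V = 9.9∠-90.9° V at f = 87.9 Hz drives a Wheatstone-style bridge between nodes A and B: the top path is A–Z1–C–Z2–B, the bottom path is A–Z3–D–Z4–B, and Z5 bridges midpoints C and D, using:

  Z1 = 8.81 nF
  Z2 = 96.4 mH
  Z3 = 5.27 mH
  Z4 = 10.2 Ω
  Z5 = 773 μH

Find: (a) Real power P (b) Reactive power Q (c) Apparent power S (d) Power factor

Step 1 — Angular frequency: ω = 2π·f = 2π·87.9 = 552.3 rad/s.
Step 2 — Component impedances:
  Z1: Z = 1/(jωC) = -j/(ω·C) = 0 - j2.055e+05 Ω
  Z2: Z = jωL = j·552.3·0.0964 = 0 + j53.24 Ω
  Z3: Z = jωL = j·552.3·0.00527 = 0 + j2.911 Ω
  Z4: Z = R = 10.2 Ω
  Z5: Z = jωL = j·552.3·0.000773 = 0 + j0.4269 Ω
Step 3 — Bridge requires nodal analysis (the Z5 bridge couples midpoints C and D, so the two paths cannot be reduced to a simple series/parallel combination). Setting node B to ground and injecting 1 A at node A, the 3-node admittance system at A, C, D solves to V_A = Z_AB = 9.844 + j4.782 Ω = 10.94∠25.9° Ω.
Step 4 — Source phasor: V = 9.9∠-90.9° V = -0.1555 - j9.899 V.
Step 5 — Current: I = V / Z = -0.408 - j0.8074 A = 0.9046∠-116.8° A.
Step 6 — Complex power: S = V·I* = 8.055 + j3.913 VA.
Step 7 — Real power: P = Re(S) = 8.055 W.
Step 8 — Reactive power: Q = Im(S) = 3.913 VAR.
Step 9 — Apparent power: |S| = 8.955 VA.
Step 10 — Power factor: PF = P/|S| = 0.8995 (lagging).

(a) P = 8.055 W  (b) Q = 3.913 VAR  (c) S = 8.955 VA  (d) PF = 0.8995 (lagging)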